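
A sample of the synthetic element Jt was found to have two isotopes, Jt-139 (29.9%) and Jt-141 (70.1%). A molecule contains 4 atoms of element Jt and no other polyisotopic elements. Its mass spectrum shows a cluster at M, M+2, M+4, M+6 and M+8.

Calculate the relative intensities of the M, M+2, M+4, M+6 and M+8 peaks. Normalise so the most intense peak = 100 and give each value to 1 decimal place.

1.9 : 18.2 : 64.0 : 100.0 : 58.6

The 4 Jt atoms are independent, so intensities follow the terms of (0.299 + 0.701)^4.
P(M) = 0.299^4 = 0.007993
P(M+2) = 4 × 0.299^3 × 0.701^1 = 0.074953
P(M+4) = 6 × 0.299^2 × 0.701^2 = 0.263590
P(M+6) = 4 × 0.299^1 × 0.701^3 = 0.411989
P(M+8) = 0.701^4 = 0.241475
The M+6 peak is largest (0.411989); scaling to 100 gives 1.9 : 18.2 : 64.0 : 100.0 : 58.6.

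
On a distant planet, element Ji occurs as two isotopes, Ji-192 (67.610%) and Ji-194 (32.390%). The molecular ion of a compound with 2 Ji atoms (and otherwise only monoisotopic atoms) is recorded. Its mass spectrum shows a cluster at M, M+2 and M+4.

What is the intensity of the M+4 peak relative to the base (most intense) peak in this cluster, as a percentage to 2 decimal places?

22.95%

Term probabilities: M 0.4571, M+2 0.4380, M+4 0.1049. Base peak = M.
P(M) = C(2,0) × 0.67610^2 × 0.32390^0 = 1 × 0.45711121 × 1.0000 = 0.457111 (base)
P(M+4) = C(2,2) × 0.67610^0 × 0.32390^2 = 1 × 1.0000 × 0.10491121 = 0.104911
Relative intensity = 0.104911 / 0.457111 × 100 = 22.95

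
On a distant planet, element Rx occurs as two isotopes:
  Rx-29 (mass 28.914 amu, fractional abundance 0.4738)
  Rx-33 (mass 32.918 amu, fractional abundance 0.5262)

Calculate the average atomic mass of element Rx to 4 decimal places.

The abundance-weighted mean is 0.4738 × 28.914 + 0.5262 × 32.918
= 13.69945 + 17.32145 = 31.02090 amu

31.0209 amu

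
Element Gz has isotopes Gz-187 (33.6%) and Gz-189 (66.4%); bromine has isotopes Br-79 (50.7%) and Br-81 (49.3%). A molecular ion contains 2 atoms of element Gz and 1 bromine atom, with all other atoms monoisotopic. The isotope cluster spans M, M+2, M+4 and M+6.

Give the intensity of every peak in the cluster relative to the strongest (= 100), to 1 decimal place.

Element Gz pattern (n=2): 0.112896 : 0.446208 : 0.440896
Bromine pattern (n=1): 0.5070 : 0.4930
Convolve the two distributions (both contribute in 2-u steps):
  M: 0.112896×0.5070 = 0.057238
  M+2: 0.112896×0.4930 + 0.446208×0.5070 = 0.281885
  M+4: 0.446208×0.4930 + 0.440896×0.5070 = 0.443515
  M+6: 0.440896×0.4930 = 0.217362
Scale to base peak (0.443515) = 100: 12.9 : 63.6 : 100.0 : 49.0

12.9 : 63.6 : 100.0 : 49.0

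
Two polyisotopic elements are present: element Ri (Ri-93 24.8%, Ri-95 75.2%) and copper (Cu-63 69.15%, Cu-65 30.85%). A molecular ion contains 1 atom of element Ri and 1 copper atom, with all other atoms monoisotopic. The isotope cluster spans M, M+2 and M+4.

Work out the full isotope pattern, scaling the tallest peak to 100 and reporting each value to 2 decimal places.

Element Ri pattern (n=1): 0.2480 : 0.7520
Copper pattern (n=1): 0.6915 : 0.3085
Convolve the two distributions (both contribute in 2-u steps):
  M: 0.2480×0.6915 = 0.171492
  M+2: 0.2480×0.3085 + 0.7520×0.6915 = 0.596516
  M+4: 0.7520×0.3085 = 0.231992
Scale to base peak (0.596516) = 100: 28.75 : 100.00 : 38.89

28.75 : 100.00 : 38.89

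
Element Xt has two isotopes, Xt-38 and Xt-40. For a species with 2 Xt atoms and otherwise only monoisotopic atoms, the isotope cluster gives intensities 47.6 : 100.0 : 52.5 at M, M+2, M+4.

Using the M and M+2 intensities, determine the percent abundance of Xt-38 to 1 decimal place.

Let p = fractional abundance of Xt-38. I(M+2)/I(M) = [C(2,1)·p^1·(1−p)] / p^2 = 2·(1−p)/p = 100.0/47.6 = 2.1008
(1−p)/p = 2.1008/2 = 1.0504  ⇒  p = 1/(1 + 1.0504) = 0.4877
Xt-38: 48.8%, Xt-40: 51.2%.

48.8%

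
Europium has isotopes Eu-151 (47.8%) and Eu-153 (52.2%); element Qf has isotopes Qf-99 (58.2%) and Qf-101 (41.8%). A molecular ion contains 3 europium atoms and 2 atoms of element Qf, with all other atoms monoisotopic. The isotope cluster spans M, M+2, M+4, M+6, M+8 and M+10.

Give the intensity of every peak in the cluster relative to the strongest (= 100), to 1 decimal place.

Europium pattern (n=3): 0.10921535 : 0.35780594 : 0.39074206 : 0.14223665
Element Qf pattern (n=2): 0.338724 : 0.486552 : 0.174724
Convolve the two distributions (both contribute in 2-u steps):
  M: 0.10921535×0.338724 = 0.036994
  M+2: 0.10921535×0.486552 + 0.35780594×0.338724 = 0.174336
  M+4: 0.10921535×0.174724 + 0.35780594×0.486552 + 0.39074206×0.338724 = 0.325527
  M+6: 0.35780594×0.174724 + 0.39074206×0.486552 + 0.14223665×0.338724 = 0.300813
  M+8: 0.39074206×0.174724 + 0.14223665×0.486552 = 0.137478
  M+10: 0.14223665×0.174724 = 0.024852
Scale to base peak (0.325527) = 100: 11.4 : 53.6 : 100.0 : 92.4 : 42.2 : 7.6

11.4 : 53.6 : 100.0 : 92.4 : 42.2 : 7.6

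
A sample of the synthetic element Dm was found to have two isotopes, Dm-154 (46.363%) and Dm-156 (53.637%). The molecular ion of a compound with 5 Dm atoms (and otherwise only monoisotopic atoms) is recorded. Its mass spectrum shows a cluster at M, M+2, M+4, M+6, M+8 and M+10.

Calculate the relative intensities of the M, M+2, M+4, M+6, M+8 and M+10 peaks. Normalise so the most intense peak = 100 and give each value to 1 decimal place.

Expanding (0.46363 + 0.53637)^5:
P(M) = 0.46363^5 = 0.021422
P(M+2) = 5 × 0.46363^4 × 0.53637^1 = 0.123914
P(M+4) = 10 × 0.46363^3 × 0.53637^2 = 0.286710
P(M+6) = 10 × 0.46363^2 × 0.53637^3 = 0.331693
P(M+8) = 5 × 0.46363^1 × 0.53637^4 = 0.191867
P(M+10) = 0.53637^5 = 0.044394
The M+6 peak is largest (0.331693); scaling to 100 gives 6.5 : 37.4 : 86.4 : 100.0 : 57.8 : 13.4.

6.5 : 37.4 : 86.4 : 100.0 : 57.8 : 13.4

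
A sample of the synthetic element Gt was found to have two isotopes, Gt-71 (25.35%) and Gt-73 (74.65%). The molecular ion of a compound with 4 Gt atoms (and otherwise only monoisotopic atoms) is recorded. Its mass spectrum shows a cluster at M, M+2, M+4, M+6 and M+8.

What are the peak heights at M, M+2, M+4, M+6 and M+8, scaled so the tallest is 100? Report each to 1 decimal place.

The 4 Gt atoms are independent, so intensities follow the terms of (0.2535 + 0.7465)^4.
P(M) = 0.2535^4 = 0.004130
P(M+2) = 4 × 0.2535^3 × 0.7465^1 = 0.048643
P(M+4) = 6 × 0.2535^2 × 0.7465^2 = 0.214866
P(M+6) = 4 × 0.2535^1 × 0.7465^3 = 0.421820
P(M+8) = 0.7465^4 = 0.310541
The M+6 peak is largest (0.421820); scaling to 100 gives 1.0 : 11.5 : 50.9 : 100.0 : 73.6.

1.0 : 11.5 : 50.9 : 100.0 : 73.6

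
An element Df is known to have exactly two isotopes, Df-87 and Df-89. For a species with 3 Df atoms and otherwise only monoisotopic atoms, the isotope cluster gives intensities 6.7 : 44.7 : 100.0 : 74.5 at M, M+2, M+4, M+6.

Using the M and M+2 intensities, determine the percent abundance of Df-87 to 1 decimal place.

If p is the fraction of Df that is Df-87, then I(M+2)/I(M) = [C(3,1)·p^2·(1−p)] / p^3 = 3·(1−p)/p = 44.7/6.7 = 6.6716
(1−p)/p = 6.6716/3 = 2.2239  ⇒  p = 1/(1 + 2.2239) = 0.3102
Df-87: 31.0%, Df-89: 69.0%.

31.0%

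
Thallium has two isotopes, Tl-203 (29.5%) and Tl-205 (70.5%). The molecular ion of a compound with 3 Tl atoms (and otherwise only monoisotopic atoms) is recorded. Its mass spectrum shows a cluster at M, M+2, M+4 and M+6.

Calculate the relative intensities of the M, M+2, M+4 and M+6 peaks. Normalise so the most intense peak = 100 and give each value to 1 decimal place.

Each Tl atom is independently Tl-203 (p = 0.295) or Tl-205 (q = 0.705); the cluster is the binomial expansion (p + q)^3.
P(M) = 0.295^3 = 0.025672
P(M+2) = 3 × 0.295^2 × 0.705^1 = 0.184058
P(M+4) = 3 × 0.295^1 × 0.705^2 = 0.439867
P(M+6) = 0.705^3 = 0.350403
The M+4 peak is largest (0.439867); scaling to 100 gives 5.8 : 41.8 : 100.0 : 79.7.

5.8 : 41.8 : 100.0 : 79.7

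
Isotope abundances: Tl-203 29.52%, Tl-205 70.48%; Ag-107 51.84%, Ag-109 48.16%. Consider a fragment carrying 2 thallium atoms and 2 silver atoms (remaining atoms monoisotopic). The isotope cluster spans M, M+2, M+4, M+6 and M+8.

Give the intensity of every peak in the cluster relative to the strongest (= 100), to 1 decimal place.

Thallium pattern (n=2): 0.08714304 : 0.41611392 : 0.49674304
Silver pattern (n=2): 0.26873856 : 0.49932288 : 0.23193856
Convolve the two distributions (both contribute in 2-u steps):
  M: 0.08714304×0.26873856 = 0.023419
  M+2: 0.08714304×0.49932288 + 0.41611392×0.26873856 = 0.155338
  M+4: 0.08714304×0.23193856 + 0.41611392×0.49932288 + 0.49674304×0.26873856 = 0.361481
  M+6: 0.41611392×0.23193856 + 0.49674304×0.49932288 = 0.344548
  M+8: 0.49674304×0.23193856 = 0.115214
Scale to base peak (0.361481) = 100: 6.5 : 43.0 : 100.0 : 95.3 : 31.9

6.5 : 43.0 : 100.0 : 95.3 : 31.9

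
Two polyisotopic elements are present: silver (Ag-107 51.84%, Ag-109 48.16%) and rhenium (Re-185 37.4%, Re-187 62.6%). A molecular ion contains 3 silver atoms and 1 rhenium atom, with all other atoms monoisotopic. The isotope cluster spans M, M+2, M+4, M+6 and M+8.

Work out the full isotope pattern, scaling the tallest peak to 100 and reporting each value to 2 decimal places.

13.79 : 61.49 : 100.00 : 70.80 : 18.50

Silver pattern (n=3): 0.13931407 : 0.38827347 : 0.36071085 : 0.11170161
Rhenium pattern (n=1): 0.3740 : 0.6260
Convolve the two distributions (both contribute in 2-u steps):
  M: 0.13931407×0.3740 = 0.052103
  M+2: 0.13931407×0.6260 + 0.38827347×0.3740 = 0.232425
  M+4: 0.38827347×0.6260 + 0.36071085×0.3740 = 0.377965
  M+6: 0.36071085×0.6260 + 0.11170161×0.3740 = 0.267581
  M+8: 0.11170161×0.6260 = 0.069925
Scale to base peak (0.377965) = 100: 13.79 : 61.49 : 100.00 : 70.80 : 18.50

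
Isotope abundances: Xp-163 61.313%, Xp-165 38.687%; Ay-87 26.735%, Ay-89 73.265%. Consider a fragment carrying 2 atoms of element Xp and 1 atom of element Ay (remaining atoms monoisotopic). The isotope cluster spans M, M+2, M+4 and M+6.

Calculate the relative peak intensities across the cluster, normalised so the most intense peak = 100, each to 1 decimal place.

25.0 : 100.0 : 96.4 : 27.3

Element Xp pattern (n=2): 0.3759284 : 0.47440321 : 0.1496684
Element Ay pattern (n=1): 0.26735 : 0.73265
Convolve the two distributions (both contribute in 2-u steps):
  M: 0.3759284×0.26735 = 0.100504
  M+2: 0.3759284×0.73265 + 0.47440321×0.26735 = 0.402256
  M+4: 0.47440321×0.73265 + 0.1496684×0.26735 = 0.387585
  M+6: 0.1496684×0.73265 = 0.109655
Scale to base peak (0.402256) = 100: 25.0 : 100.0 : 96.4 : 27.3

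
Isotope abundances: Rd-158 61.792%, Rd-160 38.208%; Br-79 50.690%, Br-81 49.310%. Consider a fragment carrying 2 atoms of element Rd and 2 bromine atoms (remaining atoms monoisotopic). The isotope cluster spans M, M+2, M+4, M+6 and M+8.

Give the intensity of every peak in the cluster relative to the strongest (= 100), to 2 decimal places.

Element Rd pattern (n=2): 0.38182513 : 0.47218975 : 0.14598513
Bromine pattern (n=2): 0.25694761 : 0.49990478 : 0.24314761
Convolve the two distributions (both contribute in 2-u steps):
  M: 0.38182513×0.25694761 = 0.098109
  M+2: 0.38182513×0.49990478 + 0.47218975×0.25694761 = 0.312204
  M+4: 0.38182513×0.24314761 + 0.47218975×0.49990478 + 0.14598513×0.25694761 = 0.366400
  M+6: 0.47218975×0.24314761 + 0.14598513×0.49990478 = 0.187790
  M+8: 0.14598513×0.24314761 = 0.035496
Scale to base peak (0.366400) = 100: 26.78 : 85.21 : 100.00 : 51.25 : 9.69

26.78 : 85.21 : 100.00 : 51.25 : 9.69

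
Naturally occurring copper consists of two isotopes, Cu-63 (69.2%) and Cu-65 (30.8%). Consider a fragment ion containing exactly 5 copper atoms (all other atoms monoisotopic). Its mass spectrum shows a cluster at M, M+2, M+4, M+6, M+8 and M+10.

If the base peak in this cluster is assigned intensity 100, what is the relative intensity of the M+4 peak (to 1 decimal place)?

89.0

(0.692 + 0.308)^5 gives M 0.1587, M+2 0.3531, M+4 0.3144, M+6 0.1399, M+8 0.0311, M+10 0.0028; the largest is M+2.
P(M+2) = C(5,1) × 0.692^4 × 0.308^1 = 5 × 0.22931073 × 0.3080 = 0.353139 (base)
P(M+4) = C(5,2) × 0.692^3 × 0.308^2 = 10 × 0.33137389 × 0.094864 = 0.314355
Relative intensity = 0.314355 / 0.353139 × 100 = 89.0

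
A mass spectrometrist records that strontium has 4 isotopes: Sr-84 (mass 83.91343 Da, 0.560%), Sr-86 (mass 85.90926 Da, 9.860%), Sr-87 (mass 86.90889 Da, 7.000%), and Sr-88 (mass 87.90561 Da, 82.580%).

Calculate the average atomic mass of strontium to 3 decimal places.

87.617 Da

Ar = Σ fᵢ·mᵢ = 0.00560 × 83.91343 + 0.09860 × 85.90926 + 0.07000 × 86.90889 + 0.82580 × 87.90561
= 0.469915 + 8.470653 + 6.083622 + 72.592453 = 87.616643 Da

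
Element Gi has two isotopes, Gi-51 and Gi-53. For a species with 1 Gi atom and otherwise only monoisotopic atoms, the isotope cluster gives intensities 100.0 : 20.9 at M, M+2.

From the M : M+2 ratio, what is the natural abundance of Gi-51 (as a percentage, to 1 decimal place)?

If p is the fraction of Gi that is Gi-51, then I(M+2)/I(M) = [C(1,1)·p^0·(1−p)] / p^1 = 1·(1−p)/p = 20.9/100.0 = 0.2090
(1−p)/p = 0.2090/1 = 0.2090  ⇒  p = 1/(1 + 0.2090) = 0.8271
Gi-51: 82.7%, Gi-53: 17.3%.

82.7%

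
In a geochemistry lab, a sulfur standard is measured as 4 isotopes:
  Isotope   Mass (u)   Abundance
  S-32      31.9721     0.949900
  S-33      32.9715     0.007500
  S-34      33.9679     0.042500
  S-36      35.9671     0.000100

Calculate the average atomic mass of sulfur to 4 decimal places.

32.0648 u

The abundance-weighted mean is 0.949900 × 31.9721 + 0.007500 × 32.9715 + 0.042500 × 33.9679 + 0.000100 × 35.9671
= 30.37030 + 0.24729 + 1.44364 + 0.00360 = 32.06483 u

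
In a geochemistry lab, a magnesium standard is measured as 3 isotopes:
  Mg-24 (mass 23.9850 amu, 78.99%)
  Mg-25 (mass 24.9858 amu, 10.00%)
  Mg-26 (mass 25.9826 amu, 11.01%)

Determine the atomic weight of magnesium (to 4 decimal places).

The abundance-weighted mean is 0.7899 × 23.9850 + 0.1000 × 24.9858 + 0.1101 × 25.9826
= 18.94575 + 2.49858 + 2.86068 = 24.30501 amu

24.3050 amu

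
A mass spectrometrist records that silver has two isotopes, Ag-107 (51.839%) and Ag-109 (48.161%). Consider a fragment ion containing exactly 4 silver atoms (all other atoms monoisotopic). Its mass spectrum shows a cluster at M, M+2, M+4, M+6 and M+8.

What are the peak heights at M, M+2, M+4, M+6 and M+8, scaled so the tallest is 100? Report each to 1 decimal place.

Each Ag atom is independently Ag-107 (p = 0.51839) or Ag-109 (q = 0.48161); the cluster is the binomial expansion (p + q)^4.
P(M) = 0.51839^4 = 0.072215
P(M+2) = 4 × 0.51839^3 × 0.48161^1 = 0.268365
P(M+4) = 6 × 0.51839^2 × 0.48161^2 = 0.373986
P(M+6) = 4 × 0.51839^1 × 0.48161^3 = 0.231634
P(M+8) = 0.48161^4 = 0.053800
The M+4 peak is largest (0.373986); scaling to 100 gives 19.3 : 71.8 : 100.0 : 61.9 : 14.4.

19.3 : 71.8 : 100.0 : 61.9 : 14.4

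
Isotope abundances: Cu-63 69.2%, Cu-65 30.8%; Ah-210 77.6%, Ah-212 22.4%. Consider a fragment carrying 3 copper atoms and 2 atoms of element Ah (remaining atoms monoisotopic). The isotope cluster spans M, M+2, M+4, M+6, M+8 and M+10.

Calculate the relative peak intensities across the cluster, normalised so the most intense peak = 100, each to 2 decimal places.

52.29 : 100.00 : 75.74 : 28.37 : 5.25 : 0.38

Copper pattern (n=3): 0.33137389 : 0.44247034 : 0.19693766 : 0.02921811
Element Ah pattern (n=2): 0.602176 : 0.347648 : 0.050176
Convolve the two distributions (both contribute in 2-u steps):
  M: 0.33137389×0.602176 = 0.199545
  M+2: 0.33137389×0.347648 + 0.44247034×0.602176 = 0.381646
  M+4: 0.33137389×0.050176 + 0.44247034×0.347648 + 0.19693766×0.602176 = 0.289042
  M+6: 0.44247034×0.050176 + 0.19693766×0.347648 + 0.02921811×0.602176 = 0.108261
  M+8: 0.19693766×0.050176 + 0.02921811×0.347648 = 0.020039
  M+10: 0.02921811×0.050176 = 0.001466
Scale to base peak (0.381646) = 100: 52.29 : 100.00 : 75.74 : 28.37 : 5.25 : 0.38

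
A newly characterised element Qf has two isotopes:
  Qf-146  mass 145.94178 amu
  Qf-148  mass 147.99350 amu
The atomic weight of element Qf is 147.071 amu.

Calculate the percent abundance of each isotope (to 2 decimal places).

Qf-146: 44.96%, Qf-148: 55.04%

Writing the weighted mean with unknown fraction x of Qf-146:
145.94178·x + 147.99350·(1 − x) = 147.071
(145.94178 − 147.99350)·x = 147.071 − 147.99350
x = -0.92250 / -2.05172 = 0.44962 → 44.96% Qf-146, 55.04% Qf-148.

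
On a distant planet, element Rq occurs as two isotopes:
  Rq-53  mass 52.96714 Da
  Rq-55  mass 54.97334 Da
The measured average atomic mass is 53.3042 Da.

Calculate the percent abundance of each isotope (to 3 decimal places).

Let x be the fractional abundance of Rq-53; then Rq-55 has abundance 1 − x.
52.96714·x + 54.97334·(1 − x) = 53.3042
(52.96714 − 54.97334)·x = 53.3042 − 54.97334
x = -1.66914 / -2.00620 = 0.83199 → 83.199% Rq-53, 16.801% Rq-55.

Rq-53: 83.199%, Rq-55: 16.801%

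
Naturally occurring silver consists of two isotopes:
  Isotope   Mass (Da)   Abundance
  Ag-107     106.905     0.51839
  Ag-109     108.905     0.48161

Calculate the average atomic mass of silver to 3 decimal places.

Ar = Σ fᵢ·mᵢ = 0.51839 × 106.905 + 0.48161 × 108.905
= 55.4185 + 52.4497 = 107.8682 Da

107.868 Da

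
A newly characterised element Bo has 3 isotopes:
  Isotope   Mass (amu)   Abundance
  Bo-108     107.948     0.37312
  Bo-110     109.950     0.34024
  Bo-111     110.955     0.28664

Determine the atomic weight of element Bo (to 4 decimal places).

Ar = Σ fᵢ·mᵢ = 0.37312 × 107.948 + 0.34024 × 109.950 + 0.28664 × 110.955
= 40.27756 + 37.40939 + 31.80414 = 109.49109 amu

109.4911 amu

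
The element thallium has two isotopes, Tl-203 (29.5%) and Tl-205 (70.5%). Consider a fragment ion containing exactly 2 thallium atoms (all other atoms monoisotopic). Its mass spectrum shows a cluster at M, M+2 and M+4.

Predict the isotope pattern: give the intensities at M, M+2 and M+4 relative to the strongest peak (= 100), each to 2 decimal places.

17.51 : 83.69 : 100.00

Each Tl atom is independently Tl-203 (p = 0.295) or Tl-205 (q = 0.705); the cluster is the binomial expansion (p + q)^2.
P(M) = 0.295^2 = 0.087025
P(M+2) = 2 × 0.295^1 × 0.705^1 = 0.415950
P(M+4) = 0.705^2 = 0.497025
The M+4 peak is largest (0.497025); scaling to 100 gives 17.51 : 83.69 : 100.00.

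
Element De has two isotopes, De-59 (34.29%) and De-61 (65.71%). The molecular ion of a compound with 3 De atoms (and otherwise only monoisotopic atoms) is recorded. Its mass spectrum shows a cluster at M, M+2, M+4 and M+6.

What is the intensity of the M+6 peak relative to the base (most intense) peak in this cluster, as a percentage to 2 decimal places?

63.88%

Binomial terms of (0.3429 + 0.6571)^3: M 0.0403, M+2 0.2318, M+4 0.4442, M+6 0.2837 → M+4 is the base peak.
P(M+4) = C(3,2) × 0.3429^1 × 0.6571^2 = 3 × 0.3429 × 0.43178041 = 0.444173 (base)
P(M+6) = C(3,3) × 0.3429^0 × 0.6571^3 = 1 × 1.0000 × 0.28372291 = 0.283723
Relative intensity = 0.283723 / 0.444173 × 100 = 63.88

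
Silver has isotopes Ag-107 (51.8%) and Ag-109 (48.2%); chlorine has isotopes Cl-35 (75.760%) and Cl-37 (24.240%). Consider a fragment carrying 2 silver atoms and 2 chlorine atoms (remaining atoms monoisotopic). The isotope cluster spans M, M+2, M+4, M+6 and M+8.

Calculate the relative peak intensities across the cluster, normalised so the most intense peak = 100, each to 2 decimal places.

Silver pattern (n=2): 0.268324 : 0.499352 : 0.232324
Chlorine pattern (n=2): 0.57395776 : 0.36728448 : 0.05875776
Convolve the two distributions (both contribute in 2-u steps):
  M: 0.268324×0.57395776 = 0.154007
  M+2: 0.268324×0.36728448 + 0.499352×0.57395776 = 0.385158
  M+4: 0.268324×0.05875776 + 0.499352×0.36728448 + 0.232324×0.57395776 = 0.332515
  M+6: 0.499352×0.05875776 + 0.232324×0.36728448 = 0.114670
  M+8: 0.232324×0.05875776 = 0.013651
Scale to base peak (0.385158) = 100: 39.99 : 100.00 : 86.33 : 29.77 : 3.54

39.99 : 100.00 : 86.33 : 29.77 : 3.54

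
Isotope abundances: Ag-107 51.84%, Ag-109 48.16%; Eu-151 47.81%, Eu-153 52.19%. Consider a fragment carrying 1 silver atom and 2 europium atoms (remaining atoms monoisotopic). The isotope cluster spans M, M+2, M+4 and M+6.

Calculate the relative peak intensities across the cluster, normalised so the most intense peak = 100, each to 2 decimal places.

Silver pattern (n=1): 0.5184 : 0.4816
Europium pattern (n=2): 0.22857961 : 0.49904078 : 0.27237961
Convolve the two distributions (both contribute in 2-u steps):
  M: 0.5184×0.22857961 = 0.118496
  M+2: 0.5184×0.49904078 + 0.4816×0.22857961 = 0.368787
  M+4: 0.5184×0.27237961 + 0.4816×0.49904078 = 0.381540
  M+6: 0.4816×0.27237961 = 0.131178
Scale to base peak (0.381540) = 100: 31.06 : 96.66 : 100.00 : 34.38

31.06 : 96.66 : 100.00 : 34.38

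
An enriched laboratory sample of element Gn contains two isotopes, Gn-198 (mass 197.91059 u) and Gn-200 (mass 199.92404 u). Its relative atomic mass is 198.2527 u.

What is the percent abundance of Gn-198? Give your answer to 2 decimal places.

83.01%

With x = fraction of Gn-198 (so Gn-200 is 1 − x):
197.91059·x + 199.92404·(1 − x) = 198.2527
(197.91059 − 199.92404)·x = 198.2527 − 199.92404
x = -1.67134 / -2.01345 = 0.83009 → 83.01% Gn-198, 16.99% Gn-200.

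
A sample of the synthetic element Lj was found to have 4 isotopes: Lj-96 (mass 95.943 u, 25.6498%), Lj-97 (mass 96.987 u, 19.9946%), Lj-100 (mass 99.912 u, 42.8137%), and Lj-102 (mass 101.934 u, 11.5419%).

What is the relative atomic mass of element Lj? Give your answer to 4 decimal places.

98.5425 u

Weight each isotope mass by its fractional abundance: 0.256498 × 95.943 + 0.199946 × 96.987 + 0.428137 × 99.912 + 0.115419 × 101.934
= 24.60919 + 19.39216 + 42.77602 + 11.76512 = 98.54249 u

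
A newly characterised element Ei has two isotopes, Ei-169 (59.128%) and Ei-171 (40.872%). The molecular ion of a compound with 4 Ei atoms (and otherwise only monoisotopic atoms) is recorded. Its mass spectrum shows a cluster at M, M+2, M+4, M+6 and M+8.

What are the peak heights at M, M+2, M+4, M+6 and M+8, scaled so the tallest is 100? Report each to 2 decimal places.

34.88 : 96.44 : 100.00 : 46.08 : 7.96

The 4 Ei atoms are independent, so intensities follow the terms of (0.59128 + 0.40872)^4.
P(M) = 0.59128^4 = 0.122229
P(M+2) = 4 × 0.59128^3 × 0.40872^1 = 0.337960
P(M+4) = 6 × 0.59128^2 × 0.40872^2 = 0.350420
P(M+6) = 4 × 0.59128^1 × 0.40872^3 = 0.161485
P(M+8) = 0.40872^4 = 0.027906
The M+4 peak is largest (0.350420); scaling to 100 gives 34.88 : 96.44 : 100.00 : 46.08 : 7.96.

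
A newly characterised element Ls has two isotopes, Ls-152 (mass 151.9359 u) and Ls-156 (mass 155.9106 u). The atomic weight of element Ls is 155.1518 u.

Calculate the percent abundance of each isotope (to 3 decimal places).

Ls-152: 19.091%, Ls-156: 80.909%

Let x be the fractional abundance of Ls-152; then Ls-156 has abundance 1 − x.
151.9359·x + 155.9106·(1 − x) = 155.1518
(151.9359 − 155.9106)·x = 155.1518 − 155.9106
x = -0.7588 / -3.9747 = 0.19091 → 19.091% Ls-152, 80.909% Ls-156.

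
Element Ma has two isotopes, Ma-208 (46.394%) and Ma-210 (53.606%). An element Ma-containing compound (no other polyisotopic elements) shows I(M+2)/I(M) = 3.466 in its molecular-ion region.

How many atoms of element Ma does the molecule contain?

The M+2/M ratio from n Ma atoms is n · q/p = n · 0.53606/0.46394.
n = 3.466 × 0.46394/0.53606 = 3.00 ≈ 3

3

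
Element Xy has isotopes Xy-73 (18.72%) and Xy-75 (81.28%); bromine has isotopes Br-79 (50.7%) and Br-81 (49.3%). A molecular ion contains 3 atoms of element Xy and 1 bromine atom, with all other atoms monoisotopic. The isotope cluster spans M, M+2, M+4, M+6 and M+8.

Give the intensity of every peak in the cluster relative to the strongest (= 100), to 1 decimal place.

Element Xy pattern (n=3): 0.00656021 : 0.0854509 : 0.37101758 : 0.53697131
Bromine pattern (n=1): 0.5070 : 0.4930
Convolve the two distributions (both contribute in 2-u steps):
  M: 0.00656021×0.5070 = 0.003326
  M+2: 0.00656021×0.4930 + 0.0854509×0.5070 = 0.046558
  M+4: 0.0854509×0.4930 + 0.37101758×0.5070 = 0.230233
  M+6: 0.37101758×0.4930 + 0.53697131×0.5070 = 0.455156
  M+8: 0.53697131×0.4930 = 0.264727
Scale to base peak (0.455156) = 100: 0.7 : 10.2 : 50.6 : 100.0 : 58.2

0.7 : 10.2 : 50.6 : 100.0 : 58.2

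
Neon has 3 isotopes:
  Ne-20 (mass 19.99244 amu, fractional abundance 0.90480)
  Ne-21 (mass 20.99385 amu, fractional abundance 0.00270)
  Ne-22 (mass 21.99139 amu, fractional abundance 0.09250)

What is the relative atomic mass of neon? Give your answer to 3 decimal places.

20.180 amu

Average mass = Σ (abundance × isotope mass) = 0.90480 × 19.99244 + 0.00270 × 20.99385 + 0.09250 × 21.99139
= 18.089160 + 0.056683 + 2.034204 = 20.180047 amu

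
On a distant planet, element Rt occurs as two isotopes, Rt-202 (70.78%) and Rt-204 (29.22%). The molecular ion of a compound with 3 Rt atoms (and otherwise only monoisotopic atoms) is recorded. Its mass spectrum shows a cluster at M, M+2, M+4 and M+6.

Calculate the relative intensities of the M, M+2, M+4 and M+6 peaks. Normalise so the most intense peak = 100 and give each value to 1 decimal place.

80.7 : 100.0 : 41.3 : 5.7

Each Rt atom is independently Rt-202 (p = 0.7078) or Rt-204 (q = 0.2922); the cluster is the binomial expansion (p + q)^3.
P(M) = 0.7078^3 = 0.354594
P(M+2) = 3 × 0.7078^2 × 0.2922^1 = 0.439160
P(M+4) = 3 × 0.7078^1 × 0.2922^2 = 0.181298
P(M+6) = 0.2922^3 = 0.024948
The M+2 peak is largest (0.439160); scaling to 100 gives 80.7 : 100.0 : 41.3 : 5.7.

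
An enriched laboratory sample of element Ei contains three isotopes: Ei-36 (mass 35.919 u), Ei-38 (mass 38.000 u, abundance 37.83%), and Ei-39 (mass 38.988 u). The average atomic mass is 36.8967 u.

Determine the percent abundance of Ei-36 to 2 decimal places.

Let x and y be the fractions of Ei-36 and Ei-39. Then x + y = 1 − 0.3783 = 0.6217 and 35.919x + 38.988y = 36.8967 − 0.3783×38.000 = 22.5213.
Substituting: 35.919x + 38.988(0.6217 − x) = 22.5213
(35.919 − 38.988)x = -1.7175396  ⇒  x = 0.55964, y = 0.06206
Ei-36: 55.96%, Ei-39: 6.21%.

55.96%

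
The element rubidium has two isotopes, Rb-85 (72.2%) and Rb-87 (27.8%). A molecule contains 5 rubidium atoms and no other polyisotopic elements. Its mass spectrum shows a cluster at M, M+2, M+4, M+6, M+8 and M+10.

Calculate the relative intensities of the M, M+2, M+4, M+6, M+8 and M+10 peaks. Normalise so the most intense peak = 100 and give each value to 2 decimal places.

Each Rb atom is independently Rb-85 (p = 0.722) or Rb-87 (q = 0.278); the cluster is the binomial expansion (p + q)^5.
P(M) = 0.722^5 = 0.196194
P(M+2) = 5 × 0.722^4 × 0.278^1 = 0.377714
P(M+4) = 10 × 0.722^3 × 0.278^2 = 0.290872
P(M+6) = 10 × 0.722^2 × 0.278^3 = 0.111998
P(M+8) = 5 × 0.722^1 × 0.278^4 = 0.021562
P(M+10) = 0.278^5 = 0.001660
The M+2 peak is largest (0.377714); scaling to 100 gives 51.94 : 100.00 : 77.01 : 29.65 : 5.71 : 0.44.

51.94 : 100.00 : 77.01 : 29.65 : 5.71 : 0.44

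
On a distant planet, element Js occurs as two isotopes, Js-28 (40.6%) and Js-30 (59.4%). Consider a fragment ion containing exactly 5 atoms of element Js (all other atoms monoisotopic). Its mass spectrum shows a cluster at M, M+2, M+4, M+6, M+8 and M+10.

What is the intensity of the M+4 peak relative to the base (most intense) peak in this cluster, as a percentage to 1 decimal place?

Term probabilities: M 0.0110, M+2 0.0807, M+4 0.2361, M+6 0.3455, M+8 0.2527, M+10 0.0739. Base peak = M+6.
P(M+6) = C(5,3) × 0.406^2 × 0.594^3 = 10 × 0.164836 × 0.20958458 = 0.345471 (base)
P(M+4) = C(5,2) × 0.406^3 × 0.594^2 = 10 × 0.06692342 × 0.352836 = 0.236130
Relative intensity = 0.236130 / 0.345471 × 100 = 68.4

68.4%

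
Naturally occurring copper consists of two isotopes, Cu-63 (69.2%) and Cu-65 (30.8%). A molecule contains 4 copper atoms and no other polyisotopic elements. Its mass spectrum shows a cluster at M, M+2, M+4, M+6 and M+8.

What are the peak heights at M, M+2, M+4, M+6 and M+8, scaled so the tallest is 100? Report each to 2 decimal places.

56.17 : 100.00 : 66.76 : 19.81 : 2.20

The 4 Cu atoms are independent, so intensities follow the terms of (0.692 + 0.308)^4.
P(M) = 0.692^4 = 0.229311
P(M+2) = 4 × 0.692^3 × 0.308^1 = 0.408253
P(M+4) = 6 × 0.692^2 × 0.308^2 = 0.272562
P(M+6) = 4 × 0.692^1 × 0.308^3 = 0.080876
P(M+8) = 0.308^4 = 0.008999
The M+2 peak is largest (0.408253); scaling to 100 gives 56.17 : 100.00 : 66.76 : 19.81 : 2.20.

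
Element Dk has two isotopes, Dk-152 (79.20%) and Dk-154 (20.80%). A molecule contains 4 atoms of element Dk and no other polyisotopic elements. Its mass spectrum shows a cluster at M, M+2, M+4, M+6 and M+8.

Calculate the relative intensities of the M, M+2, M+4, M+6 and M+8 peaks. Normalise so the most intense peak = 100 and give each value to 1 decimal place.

95.2 : 100.0 : 39.4 : 6.9 : 0.5

The 4 Dk atoms are independent, so intensities follow the terms of (0.7920 + 0.2080)^4.
P(M) = 0.7920^4 = 0.393460
P(M+2) = 4 × 0.7920^3 × 0.2080^1 = 0.413332
P(M+4) = 6 × 0.7920^2 × 0.2080^2 = 0.162828
P(M+6) = 4 × 0.7920^1 × 0.2080^3 = 0.028509
P(M+8) = 0.2080^4 = 0.001872
The M+2 peak is largest (0.413332); scaling to 100 gives 95.2 : 100.0 : 39.4 : 6.9 : 0.5.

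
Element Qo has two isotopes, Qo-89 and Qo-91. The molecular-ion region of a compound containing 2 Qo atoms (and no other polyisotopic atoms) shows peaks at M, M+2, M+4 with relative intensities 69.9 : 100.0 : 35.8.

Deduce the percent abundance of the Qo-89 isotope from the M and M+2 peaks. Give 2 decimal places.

58.30%

Write p for the Qo-89 fraction. I(M+2)/I(M) = [C(2,1)·p^1·(1−p)] / p^2 = 2·(1−p)/p = 100.0/69.9 = 1.4306
(1−p)/p = 1.4306/2 = 0.7153  ⇒  p = 1/(1 + 0.7153) = 0.5830
Qo-89: 58.30%, Qo-91: 41.70%.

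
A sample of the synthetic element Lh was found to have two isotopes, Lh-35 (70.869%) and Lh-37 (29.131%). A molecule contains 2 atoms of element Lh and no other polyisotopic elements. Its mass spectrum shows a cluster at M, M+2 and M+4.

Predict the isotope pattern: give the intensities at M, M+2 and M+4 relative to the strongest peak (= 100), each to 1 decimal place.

The 2 Lh atoms are independent, so intensities follow the terms of (0.70869 + 0.29131)^2.
P(M) = 0.70869^2 = 0.502242
P(M+2) = 2 × 0.70869^1 × 0.29131^1 = 0.412897
P(M+4) = 0.29131^2 = 0.084862
The M peak is largest (0.502242); scaling to 100 gives 100.0 : 82.2 : 16.9.

100.0 : 82.2 : 16.9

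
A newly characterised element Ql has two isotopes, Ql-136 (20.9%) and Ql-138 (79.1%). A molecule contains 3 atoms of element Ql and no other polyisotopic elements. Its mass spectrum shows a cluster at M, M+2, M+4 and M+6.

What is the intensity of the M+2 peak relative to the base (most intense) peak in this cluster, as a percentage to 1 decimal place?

Term probabilities: M 0.0091, M+2 0.1037, M+4 0.3923, M+6 0.4949. Base peak = M+6.
P(M+6) = C(3,3) × 0.209^0 × 0.791^3 = 1 × 1.0000 × 0.49491367 = 0.494914 (base)
P(M+2) = C(3,1) × 0.209^2 × 0.791^1 = 3 × 0.043681 × 0.7910 = 0.103655
Relative intensity = 0.103655 / 0.494914 × 100 = 20.9

20.9%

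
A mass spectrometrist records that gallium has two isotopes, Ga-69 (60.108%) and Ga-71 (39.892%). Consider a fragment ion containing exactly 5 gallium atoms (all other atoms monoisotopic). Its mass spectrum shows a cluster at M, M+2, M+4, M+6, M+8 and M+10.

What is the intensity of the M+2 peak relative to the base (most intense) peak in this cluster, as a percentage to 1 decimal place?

75.3%

Binomial terms of (0.60108 + 0.39892)^5: M 0.0785, M+2 0.2604, M+4 0.3456, M+6 0.2294, M+8 0.0761, M+10 0.0101 → M+4 is the base peak.
P(M+4) = C(5,2) × 0.60108^3 × 0.39892^2 = 10 × 0.2171685 × 0.15913717 = 0.345596 (base)
P(M+2) = C(5,1) × 0.60108^4 × 0.39892^1 = 5 × 0.13053564 × 0.39892 = 0.260366
Relative intensity = 0.260366 / 0.345596 × 100 = 75.3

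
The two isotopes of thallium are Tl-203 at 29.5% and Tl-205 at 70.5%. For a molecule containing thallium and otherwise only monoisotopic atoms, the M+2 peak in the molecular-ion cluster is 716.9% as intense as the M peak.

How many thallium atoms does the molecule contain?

The M+2/M ratio from n Tl atoms is n · q/p = n · 0.705/0.295.
n = 7.169 × 0.295/0.705 = 3.00 ≈ 3

3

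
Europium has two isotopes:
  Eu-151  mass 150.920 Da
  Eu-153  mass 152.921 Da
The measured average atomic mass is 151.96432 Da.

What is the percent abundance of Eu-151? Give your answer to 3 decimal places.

47.810%

With x = fraction of Eu-151 (so Eu-153 is 1 − x):
150.920·x + 152.921·(1 − x) = 151.96432
(150.920 − 152.921)·x = 151.96432 − 152.921
x = -0.95668 / -2.001 = 0.47810 → 47.810% Eu-151, 52.190% Eu-153.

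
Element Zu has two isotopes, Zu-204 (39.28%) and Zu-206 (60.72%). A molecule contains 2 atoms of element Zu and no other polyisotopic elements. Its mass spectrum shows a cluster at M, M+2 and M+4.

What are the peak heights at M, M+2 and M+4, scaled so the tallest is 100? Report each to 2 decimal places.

32.35 : 100.00 : 77.29

Each Zu atom is independently Zu-204 (p = 0.3928) or Zu-206 (q = 0.6072); the cluster is the binomial expansion (p + q)^2.
P(M) = 0.3928^2 = 0.154292
P(M+2) = 2 × 0.3928^1 × 0.6072^1 = 0.477016
P(M+4) = 0.6072^2 = 0.368692
The M+2 peak is largest (0.477016); scaling to 100 gives 32.35 : 100.00 : 77.29.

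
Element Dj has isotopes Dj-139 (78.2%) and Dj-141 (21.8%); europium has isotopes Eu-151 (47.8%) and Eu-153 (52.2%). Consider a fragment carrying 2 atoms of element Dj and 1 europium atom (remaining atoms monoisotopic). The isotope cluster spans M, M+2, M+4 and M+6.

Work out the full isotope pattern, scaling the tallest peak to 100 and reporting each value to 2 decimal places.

Element Dj pattern (n=2): 0.611524 : 0.340952 : 0.047524
Europium pattern (n=1): 0.4780 : 0.5220
Convolve the two distributions (both contribute in 2-u steps):
  M: 0.611524×0.4780 = 0.292308
  M+2: 0.611524×0.5220 + 0.340952×0.4780 = 0.482191
  M+4: 0.340952×0.5220 + 0.047524×0.4780 = 0.200693
  M+6: 0.047524×0.5220 = 0.024808
Scale to base peak (0.482191) = 100: 60.62 : 100.00 : 41.62 : 5.14

60.62 : 100.00 : 41.62 : 5.14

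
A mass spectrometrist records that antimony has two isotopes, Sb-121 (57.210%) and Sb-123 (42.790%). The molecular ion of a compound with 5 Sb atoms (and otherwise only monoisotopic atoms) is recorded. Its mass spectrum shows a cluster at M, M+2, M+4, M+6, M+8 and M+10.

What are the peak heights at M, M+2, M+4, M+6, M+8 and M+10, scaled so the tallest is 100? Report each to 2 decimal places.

Expanding (0.57210 + 0.42790)^5:
P(M) = 0.57210^5 = 0.061286
P(M+2) = 5 × 0.57210^4 × 0.42790^1 = 0.229192
P(M+4) = 10 × 0.57210^3 × 0.42790^2 = 0.342847
P(M+6) = 10 × 0.57210^2 × 0.42790^3 = 0.256431
P(M+8) = 5 × 0.57210^1 × 0.42790^4 = 0.095898
P(M+10) = 0.42790^5 = 0.014345
The M+4 peak is largest (0.342847); scaling to 100 gives 17.88 : 66.85 : 100.00 : 74.79 : 27.97 : 4.18.

17.88 : 66.85 : 100.00 : 74.79 : 27.97 : 4.18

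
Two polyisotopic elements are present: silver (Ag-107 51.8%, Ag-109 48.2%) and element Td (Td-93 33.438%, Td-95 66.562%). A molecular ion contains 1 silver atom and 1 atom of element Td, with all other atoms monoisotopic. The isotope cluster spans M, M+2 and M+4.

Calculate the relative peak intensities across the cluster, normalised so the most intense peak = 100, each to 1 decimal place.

34.2 : 100.0 : 63.4

Silver pattern (n=1): 0.5180 : 0.4820
Element Td pattern (n=1): 0.33438 : 0.66562
Convolve the two distributions (both contribute in 2-u steps):
  M: 0.5180×0.33438 = 0.173209
  M+2: 0.5180×0.66562 + 0.4820×0.33438 = 0.505962
  M+4: 0.4820×0.66562 = 0.320829
Scale to base peak (0.505962) = 100: 34.2 : 100.0 : 63.4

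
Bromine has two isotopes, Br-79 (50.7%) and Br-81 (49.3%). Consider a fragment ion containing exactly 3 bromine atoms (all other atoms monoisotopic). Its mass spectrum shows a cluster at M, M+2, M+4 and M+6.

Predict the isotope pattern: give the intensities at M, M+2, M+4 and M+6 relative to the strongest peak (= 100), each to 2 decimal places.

Expanding (0.507 + 0.493)^3:
P(M) = 0.507^3 = 0.130324
P(M+2) = 3 × 0.507^2 × 0.493^1 = 0.380175
P(M+4) = 3 × 0.507^1 × 0.493^2 = 0.369678
P(M+6) = 0.493^3 = 0.119823
The M+2 peak is largest (0.380175); scaling to 100 gives 34.28 : 100.00 : 97.24 : 31.52.

34.28 : 100.00 : 97.24 : 31.52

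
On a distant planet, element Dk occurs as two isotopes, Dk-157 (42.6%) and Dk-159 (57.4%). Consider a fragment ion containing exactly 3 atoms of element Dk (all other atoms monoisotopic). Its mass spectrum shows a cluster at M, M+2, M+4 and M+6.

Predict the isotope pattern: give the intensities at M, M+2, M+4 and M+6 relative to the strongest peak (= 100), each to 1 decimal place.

18.4 : 74.2 : 100.0 : 44.9

Each Dk atom is independently Dk-157 (p = 0.426) or Dk-159 (q = 0.574); the cluster is the binomial expansion (p + q)^3.
P(M) = 0.426^3 = 0.077309
P(M+2) = 3 × 0.426^2 × 0.574^1 = 0.312502
P(M+4) = 3 × 0.426^1 × 0.574^2 = 0.421070
P(M+6) = 0.574^3 = 0.189119
The M+4 peak is largest (0.421070); scaling to 100 gives 18.4 : 74.2 : 100.0 : 44.9.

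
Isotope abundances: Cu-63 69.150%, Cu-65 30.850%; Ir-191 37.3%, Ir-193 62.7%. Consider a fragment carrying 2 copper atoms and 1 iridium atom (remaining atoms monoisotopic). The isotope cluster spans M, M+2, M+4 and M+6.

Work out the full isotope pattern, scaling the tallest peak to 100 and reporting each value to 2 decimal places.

38.86 : 100.00 : 66.02 : 13.00

Copper pattern (n=2): 0.47817225 : 0.4266555 : 0.09517225
Iridium pattern (n=1): 0.3730 : 0.6270
Convolve the two distributions (both contribute in 2-u steps):
  M: 0.47817225×0.3730 = 0.178358
  M+2: 0.47817225×0.6270 + 0.4266555×0.3730 = 0.458957
  M+4: 0.4266555×0.6270 + 0.09517225×0.3730 = 0.303012
  M+6: 0.09517225×0.6270 = 0.059673
Scale to base peak (0.458957) = 100: 38.86 : 100.00 : 66.02 : 13.00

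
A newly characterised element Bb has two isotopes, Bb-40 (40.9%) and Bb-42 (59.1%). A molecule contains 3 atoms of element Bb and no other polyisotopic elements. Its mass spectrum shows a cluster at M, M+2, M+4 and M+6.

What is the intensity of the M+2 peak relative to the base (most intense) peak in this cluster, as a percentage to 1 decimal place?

Binomial terms of (0.409 + 0.591)^3: M 0.0684, M+2 0.2966, M+4 0.4286, M+6 0.2064 → M+4 is the base peak.
P(M+4) = C(3,2) × 0.409^1 × 0.591^2 = 3 × 0.4090 × 0.349281 = 0.428568 (base)
P(M+2) = C(3,1) × 0.409^2 × 0.591^1 = 3 × 0.167281 × 0.5910 = 0.296589
Relative intensity = 0.296589 / 0.428568 × 100 = 69.2

69.2%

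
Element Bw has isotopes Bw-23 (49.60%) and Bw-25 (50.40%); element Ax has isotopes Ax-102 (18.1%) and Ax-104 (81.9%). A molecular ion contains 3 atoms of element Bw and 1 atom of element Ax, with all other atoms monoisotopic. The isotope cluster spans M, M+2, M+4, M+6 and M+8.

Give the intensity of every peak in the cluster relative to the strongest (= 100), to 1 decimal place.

5.9 : 44.8 : 100.0 : 89.2 : 28.1

Element Bw pattern (n=3): 0.12202394 : 0.37197619 : 0.37797581 : 0.12802406
Element Ax pattern (n=1): 0.1810 : 0.8190
Convolve the two distributions (both contribute in 2-u steps):
  M: 0.12202394×0.1810 = 0.022086
  M+2: 0.12202394×0.8190 + 0.37197619×0.1810 = 0.167265
  M+4: 0.37197619×0.8190 + 0.37797581×0.1810 = 0.373062
  M+6: 0.37797581×0.8190 + 0.12802406×0.1810 = 0.332735
  M+8: 0.12802406×0.8190 = 0.104852
Scale to base peak (0.373062) = 100: 5.9 : 44.8 : 100.0 : 89.2 : 28.1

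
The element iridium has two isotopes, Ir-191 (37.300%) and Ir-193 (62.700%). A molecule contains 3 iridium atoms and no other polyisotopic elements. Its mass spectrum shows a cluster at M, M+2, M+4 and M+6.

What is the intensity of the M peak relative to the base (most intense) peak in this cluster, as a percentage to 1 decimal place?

(0.37300 + 0.62700)^3 gives M 0.0519, M+2 0.2617, M+4 0.4399, M+6 0.2465; the largest is M+4.
P(M+4) = C(3,2) × 0.37300^1 × 0.62700^2 = 3 × 0.3730 × 0.393129 = 0.439911 (base)
P(M) = C(3,0) × 0.37300^3 × 0.62700^0 = 1 × 0.05189512 × 1.0000 = 0.051895
Relative intensity = 0.051895 / 0.439911 × 100 = 11.8

11.8%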